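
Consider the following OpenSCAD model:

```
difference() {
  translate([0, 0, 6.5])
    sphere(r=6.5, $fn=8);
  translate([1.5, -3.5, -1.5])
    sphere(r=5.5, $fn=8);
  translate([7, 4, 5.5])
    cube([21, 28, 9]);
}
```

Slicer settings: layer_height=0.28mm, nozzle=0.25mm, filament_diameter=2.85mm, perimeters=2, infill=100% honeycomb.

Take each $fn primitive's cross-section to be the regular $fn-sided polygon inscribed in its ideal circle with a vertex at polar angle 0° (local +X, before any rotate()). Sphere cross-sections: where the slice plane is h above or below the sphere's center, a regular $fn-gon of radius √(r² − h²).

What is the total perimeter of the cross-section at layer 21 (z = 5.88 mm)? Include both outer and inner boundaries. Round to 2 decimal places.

At z = 5.88 mm: the r=6.5 sphere contributes a regular 8-gon of circumradius √(6.5²−0.62²) = 6.470 (perimeter = 2·8·6.470·sin(180°/8) = 39.62 mm); the sphere at (1.5, -3.5) does not reach this height (|z−center|=7.380 > r=5.5); the 21×28 cube at (7, 4) contributes its full rectangle (perimeter 98.00 mm); Subtracting the remaining from the first: starting from the r=6.5 sphere, the 21×28 cube at (7, 4) misses the remaining region (no effect) — boundary = 39.62 mm. Overall, the cross-section is a single solid region. Total boundary length (outer) = 39.62 mm.

39.62 mm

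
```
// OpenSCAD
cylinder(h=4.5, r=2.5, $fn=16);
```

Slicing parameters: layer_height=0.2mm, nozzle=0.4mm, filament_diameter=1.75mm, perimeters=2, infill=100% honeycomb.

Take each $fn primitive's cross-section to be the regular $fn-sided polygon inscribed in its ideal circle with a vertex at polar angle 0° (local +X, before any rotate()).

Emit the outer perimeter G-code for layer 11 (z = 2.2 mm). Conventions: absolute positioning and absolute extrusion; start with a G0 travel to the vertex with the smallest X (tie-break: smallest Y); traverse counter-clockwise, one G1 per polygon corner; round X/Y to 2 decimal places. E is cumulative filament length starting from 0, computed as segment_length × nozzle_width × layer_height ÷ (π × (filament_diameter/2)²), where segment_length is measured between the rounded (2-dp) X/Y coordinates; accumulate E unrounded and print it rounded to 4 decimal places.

At z = 2.2 mm: the r=2.5 cylinder contributes a regular 16-gon of circumradius 2.5. The outline is a single polygon with 16 vertices. Extrusion per mm of travel: 0.4 × 0.2 / (π × 0.875²) = 0.033260. Accumulating E over each segment gives final E = 0.5194.

G0 X-2.50 Y0.00 Z2.20
G1 X-2.31 Y-0.96 E0.0325
G1 X-1.77 Y-1.77 E0.0649
G1 X-0.96 Y-2.31 E0.0973
G1 X0.00 Y-2.50 E0.1299
G1 X0.96 Y-2.31 E0.1624
G1 X1.77 Y-1.77 E0.1948
G1 X2.31 Y-0.96 E0.2272
G1 X2.50 Y0.00 E0.2597
G1 X2.31 Y0.96 E0.2923
G1 X1.77 Y1.77 E0.3246
G1 X0.96 Y2.31 E0.3570
G1 X0.00 Y2.50 E0.3896
G1 X-0.96 Y2.31 E0.4221
G1 X-1.77 Y1.77 E0.4545
G1 X-2.31 Y0.96 E0.4869
G1 X-2.50 Y0.00 E0.5194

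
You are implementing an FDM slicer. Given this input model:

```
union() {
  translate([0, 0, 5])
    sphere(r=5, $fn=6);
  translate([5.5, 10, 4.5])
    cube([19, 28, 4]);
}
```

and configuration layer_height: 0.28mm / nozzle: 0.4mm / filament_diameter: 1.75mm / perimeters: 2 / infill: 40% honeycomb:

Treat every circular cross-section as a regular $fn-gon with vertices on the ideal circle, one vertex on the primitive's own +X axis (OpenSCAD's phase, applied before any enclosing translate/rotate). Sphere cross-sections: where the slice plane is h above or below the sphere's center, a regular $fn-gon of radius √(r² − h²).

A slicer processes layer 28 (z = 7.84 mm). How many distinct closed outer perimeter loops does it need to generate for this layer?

At z = 7.84 mm: the r=5 sphere contributes a regular 6-gon of circumradius √(5²−2.84²) = 4.115; the cube at (5.5, 10) is present — its section is the full 19×28 rectangle; Taking the union: the 2 present regions are separate (no shared area or edge), so areas and boundary lengths simply add and each stays a separate island — 2 connected regions. The result has 2 disconnected regions.

2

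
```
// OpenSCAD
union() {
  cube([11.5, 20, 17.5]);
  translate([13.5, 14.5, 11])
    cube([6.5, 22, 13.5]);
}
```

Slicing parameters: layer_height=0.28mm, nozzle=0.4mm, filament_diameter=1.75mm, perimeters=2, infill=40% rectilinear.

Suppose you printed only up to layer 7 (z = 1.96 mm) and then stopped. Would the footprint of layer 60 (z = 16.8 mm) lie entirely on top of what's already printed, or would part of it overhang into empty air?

part overhangs

Compare the two slices. At z = 1.96: the 11.5×20 cube contributes its full rectangle (area 230.00 mm²); the cube at (13.5, 14.5) is not intersected at this z (z outside [11, 24.5]); Taking the union: only the 11.5×20 cube is present, so the union is just that shape — area = 230.00 mm². At z = 16.8: the 11.5×20 cube contributes its full rectangle (area 230.00 mm²); the 6.5×22 cube at (13.5, 14.5) contributes its full rectangle (area 143.00 mm²); Combining (union): the 2 present regions are separate (no shared area or edge), so areas and boundary lengths simply add and each stays a separate island — area = 373.00 mm². Checking containment: at z = 16.8 the cross-section extends beyond the z = 1.96 cross-section by about 143.00 mm².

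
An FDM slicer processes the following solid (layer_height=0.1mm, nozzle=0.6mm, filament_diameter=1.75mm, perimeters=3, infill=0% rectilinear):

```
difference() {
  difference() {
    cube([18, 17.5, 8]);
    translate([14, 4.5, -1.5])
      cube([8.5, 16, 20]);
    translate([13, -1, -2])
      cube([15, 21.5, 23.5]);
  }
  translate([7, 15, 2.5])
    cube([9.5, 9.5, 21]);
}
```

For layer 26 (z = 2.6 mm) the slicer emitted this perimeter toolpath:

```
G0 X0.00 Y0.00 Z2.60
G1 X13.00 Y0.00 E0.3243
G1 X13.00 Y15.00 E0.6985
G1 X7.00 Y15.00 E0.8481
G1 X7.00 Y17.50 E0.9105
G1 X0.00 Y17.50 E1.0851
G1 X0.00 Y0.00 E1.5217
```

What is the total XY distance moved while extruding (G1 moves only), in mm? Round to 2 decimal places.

Sum the Euclidean lengths of each G1 segment: total = 61.00 mm.

61.00 mm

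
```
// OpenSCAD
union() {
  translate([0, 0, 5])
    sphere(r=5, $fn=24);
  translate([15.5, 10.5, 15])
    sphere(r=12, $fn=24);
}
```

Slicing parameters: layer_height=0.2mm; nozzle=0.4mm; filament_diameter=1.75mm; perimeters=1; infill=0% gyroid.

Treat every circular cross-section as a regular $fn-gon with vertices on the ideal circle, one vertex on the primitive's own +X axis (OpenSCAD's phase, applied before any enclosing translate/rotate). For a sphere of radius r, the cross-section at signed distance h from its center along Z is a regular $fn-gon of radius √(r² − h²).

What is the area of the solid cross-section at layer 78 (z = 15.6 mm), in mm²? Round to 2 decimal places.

446.12 mm²

At z = 15.6 mm: the sphere is not intersected at this z (|z−center|=10.600 > r=5); the r=12 sphere at (15.5, 10.5) contributes a regular 24-gon of circumradius √(12²−0.6²) = 11.985 (area = (24/2)·11.985²·sin(360°/24) = 446.12 mm²); Merging all regions: only the r=12 sphere at (15.5, 10.5) is present, so the union is just that shape — area = 446.12 mm². Overall, the cross-section is a single solid region. Net area = 446.12 mm².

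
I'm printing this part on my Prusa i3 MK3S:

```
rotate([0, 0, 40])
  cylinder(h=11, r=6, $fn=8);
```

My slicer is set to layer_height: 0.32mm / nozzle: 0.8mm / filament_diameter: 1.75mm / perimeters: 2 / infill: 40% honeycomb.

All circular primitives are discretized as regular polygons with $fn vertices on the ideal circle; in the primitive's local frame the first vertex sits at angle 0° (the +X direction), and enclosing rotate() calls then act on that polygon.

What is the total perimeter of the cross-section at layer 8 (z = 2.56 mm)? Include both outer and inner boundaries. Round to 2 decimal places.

At z = 2.56 mm: the cylinder: section is a regular 8-gon, circumradius r=6 (perimeter = 2·8·6.000·sin(180°/8) = 36.74 mm); (rotated 40° about Z; rotation is an isometry so areas/perimeters/island counts are preserved). Overall, the cross-section is a single solid region. Total boundary length (outer) = 36.74 mm.

36.74 mm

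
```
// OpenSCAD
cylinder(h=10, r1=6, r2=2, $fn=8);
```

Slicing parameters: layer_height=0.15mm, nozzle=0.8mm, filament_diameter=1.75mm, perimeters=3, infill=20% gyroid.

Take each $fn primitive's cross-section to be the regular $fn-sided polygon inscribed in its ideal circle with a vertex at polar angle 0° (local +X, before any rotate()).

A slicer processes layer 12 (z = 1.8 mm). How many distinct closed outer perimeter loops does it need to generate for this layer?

At z = 1.8 mm: the cone contributes a regular 8-gon of circumradius 5.280 (interpolated between r1=6 and r2=2 at t=0.180). The result has 1 disconnected region.

1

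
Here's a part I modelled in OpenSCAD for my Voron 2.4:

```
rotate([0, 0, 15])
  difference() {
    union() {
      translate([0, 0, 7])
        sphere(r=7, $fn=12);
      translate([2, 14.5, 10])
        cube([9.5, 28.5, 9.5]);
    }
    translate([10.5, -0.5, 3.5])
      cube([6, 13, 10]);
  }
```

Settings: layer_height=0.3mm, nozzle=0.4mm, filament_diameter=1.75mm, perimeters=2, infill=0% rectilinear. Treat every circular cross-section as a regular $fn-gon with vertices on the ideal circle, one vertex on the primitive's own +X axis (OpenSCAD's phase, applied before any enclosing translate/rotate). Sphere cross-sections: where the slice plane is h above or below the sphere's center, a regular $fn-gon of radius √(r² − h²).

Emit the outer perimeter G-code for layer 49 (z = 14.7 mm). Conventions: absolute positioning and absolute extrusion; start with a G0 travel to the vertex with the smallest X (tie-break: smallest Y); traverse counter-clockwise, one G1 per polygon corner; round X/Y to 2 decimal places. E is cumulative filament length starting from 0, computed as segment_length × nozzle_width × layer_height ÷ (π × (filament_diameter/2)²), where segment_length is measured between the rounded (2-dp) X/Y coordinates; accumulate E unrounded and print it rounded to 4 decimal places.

At z = 14.7 mm: the sphere is absent (|z−center|=7.700 > r=7); the cube at (2, 14.5) is present — its section is the full 9.5×28.5 rectangle; Taking the union: only the 9.5×28.5 cube at (2, 14.5) is present, so the union is just that shape — 1 connected region; the cube at (10.5, -0.5) is not intersected at this z (z outside [3.5, 13.5]); Subtracting the remaining from the first: none of the subtracted shapes is present at this height, so that combined region is unchanged — 1 connected region; (whole slice rotated 15° about Z — lengths, areas and connectivity unchanged). The outline is a single polygon with 4 vertices. Extrusion per mm of travel: 0.4 × 0.3 / (π × 0.875²) = 0.049890. Accumulating E over each segment gives final E = 3.7922.

G0 X-9.20 Y42.05 Z14.70
G1 X-1.82 Y14.52 E1.4220
G1 X7.36 Y16.98 E1.8961
G1 X-0.02 Y44.51 E3.3181
G1 X-9.20 Y42.05 E3.7922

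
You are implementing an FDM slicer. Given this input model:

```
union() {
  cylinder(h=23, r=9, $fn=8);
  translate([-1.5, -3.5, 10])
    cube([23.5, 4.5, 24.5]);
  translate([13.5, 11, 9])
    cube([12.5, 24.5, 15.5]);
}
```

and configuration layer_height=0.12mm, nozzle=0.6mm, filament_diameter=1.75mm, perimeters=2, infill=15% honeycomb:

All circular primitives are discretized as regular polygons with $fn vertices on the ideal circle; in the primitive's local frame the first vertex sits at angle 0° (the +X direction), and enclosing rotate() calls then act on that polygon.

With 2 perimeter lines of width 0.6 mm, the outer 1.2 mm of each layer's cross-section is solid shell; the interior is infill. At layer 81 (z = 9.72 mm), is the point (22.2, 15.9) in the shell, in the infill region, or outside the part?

infill

At z = 9.72 mm: the r=9 cylinder gives a regular 8-gon of circumradius 9 (constant along its height); the cube at (-1.5, -3.5) is not intersected at this z (z outside [10, 34.5]); the cube at (13.5, 11) is present — its section is the full 12.5×24.5 rectangle; Combining (union): the 2 present regions are separate (no shared area or edge), so areas and boundary lengths simply add and each stays a separate island — 2 connected regions. Overall, the cross-section has 2 separate islands. The nearest boundary edge runs (26.00, 35.50)→(26.00, 11.00); distance from the point to it = 3.80 mm. (Shell/infill is judged within the island containing the point — the largest one.) The point is inside the cross-section and 3.80 mm from the nearest boundary — more than the 1.2 mm shell width (2 × 0.6), so it's in the infill interior.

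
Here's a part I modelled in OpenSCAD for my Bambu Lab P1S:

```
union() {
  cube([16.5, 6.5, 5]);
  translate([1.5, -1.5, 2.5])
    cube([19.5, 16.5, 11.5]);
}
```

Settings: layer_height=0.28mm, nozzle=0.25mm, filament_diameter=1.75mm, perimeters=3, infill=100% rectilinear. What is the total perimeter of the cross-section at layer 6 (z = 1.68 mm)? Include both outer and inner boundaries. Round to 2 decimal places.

At z = 1.68 mm: the cube (footprint 16.5×6.5) is included at this height (perimeter 46.00 mm); the cube at (1.5, -1.5) does not reach this height (z outside [2.5, 14]); Combining (union): only the 16.5×6.5 cube is present, so the union is just that shape — boundary = 46.00 mm. Overall, the cross-section is a single solid region. Total boundary length (outer) = 46.00 mm.

46.00 mm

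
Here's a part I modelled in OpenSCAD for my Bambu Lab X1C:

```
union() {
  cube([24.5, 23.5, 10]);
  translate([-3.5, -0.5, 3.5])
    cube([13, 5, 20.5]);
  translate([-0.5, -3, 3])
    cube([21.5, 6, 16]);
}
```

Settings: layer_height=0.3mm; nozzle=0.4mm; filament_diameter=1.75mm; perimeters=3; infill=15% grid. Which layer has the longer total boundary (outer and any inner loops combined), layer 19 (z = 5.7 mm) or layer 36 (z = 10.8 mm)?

Layer 19 (z = 5.7): the 24.5×23.5 cube contributes its full rectangle (perimeter 96.00 mm); the cube at (-3.5, -0.5) is present — its section is the full 13×5 rectangle (perimeter 36.00 mm); the cube at (-0.5, -3) (footprint 21.5×6) is included at this height (perimeter 55.00 mm); Merging all regions: the regions partially overlap (shared area 112.25 mm²), so the edge portions inside another operand are dropped and the merged outline is re-measured after clipping — boundary = 109.00 mm. So its perimeter = 109.00 mm. Layer 36 (z = 10.8): the cube does not reach this height (z outside [0, 10]); the cube at (-3.5, -0.5) (footprint 13×5) is included at this height (perimeter 36.00 mm); the 21.5×6 cube at (-0.5, -3) contributes its full rectangle (perimeter 55.00 mm); Taking the union: the regions partially overlap (shared area 35.00 mm²), so the edge portions inside another operand are dropped and the merged outline is re-measured after clipping — boundary = 64.00 mm. So its perimeter = 64.00 mm. Layer 19 is larger (109.00 vs 64.00 mm).

layer 19 (z = 5.7 mm)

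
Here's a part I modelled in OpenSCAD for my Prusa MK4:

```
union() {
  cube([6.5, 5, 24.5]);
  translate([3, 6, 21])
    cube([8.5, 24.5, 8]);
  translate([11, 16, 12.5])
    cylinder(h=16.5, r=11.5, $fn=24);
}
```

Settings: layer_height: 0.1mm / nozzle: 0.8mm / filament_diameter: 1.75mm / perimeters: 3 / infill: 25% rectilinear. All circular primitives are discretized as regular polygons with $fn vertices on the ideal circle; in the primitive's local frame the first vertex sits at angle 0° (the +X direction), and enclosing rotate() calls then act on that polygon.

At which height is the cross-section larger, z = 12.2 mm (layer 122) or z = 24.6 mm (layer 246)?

layer 246 (z = 24.6 mm)

Layer 122 (z = 12.2): the 6.5×5 cube contributes its full rectangle (area 32.50 mm²); the cube at (3, 6) does not reach this height (z outside [21, 29]); the cylinder at (11, 16) is not intersected at this z (z outside [12.5, 29]); Taking the union: only the 6.5×5 cube is present, so the union is just that shape — area = 32.50 mm². So its area = 32.50 mm². Layer 246 (z = 24.6): the cube is absent (z outside [0, 24.5]); the cube at (3, 6) (footprint 8.5×24.5) is included at this height (area 208.25 mm²); the r=11.5 cylinder at (11, 16) contributes a regular 24-gon of circumradius 11.5 (area = (24/2)·11.500²·sin(360°/24) = 410.75 mm²); Combining (union): the regions partially overlap — summed areas 619.00 mm² minus the doubly-counted overlap 172.03 mm² gives 446.97 mm² — area = 446.97 mm². So its area = 446.97 mm². Layer 246 is larger (446.97 vs 32.50 mm²).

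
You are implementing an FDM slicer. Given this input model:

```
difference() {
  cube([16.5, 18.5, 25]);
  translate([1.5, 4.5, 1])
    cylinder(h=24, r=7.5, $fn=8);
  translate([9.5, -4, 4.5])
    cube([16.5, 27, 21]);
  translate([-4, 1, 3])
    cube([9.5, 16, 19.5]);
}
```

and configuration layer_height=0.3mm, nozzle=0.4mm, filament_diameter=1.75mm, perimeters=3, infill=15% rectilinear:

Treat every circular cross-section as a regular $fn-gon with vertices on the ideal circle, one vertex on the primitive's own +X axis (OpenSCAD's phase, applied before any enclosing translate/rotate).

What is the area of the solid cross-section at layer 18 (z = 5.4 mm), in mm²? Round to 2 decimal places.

57.61 mm²

At z = 5.4 mm: the 16.5×18.5 cube contributes its full rectangle (area 305.25 mm²); the r=7.5 cylinder at (1.5, 4.5) contributes a regular 8-gon of circumradius 7.5 (area = (8/2)·7.500²·sin(360°/8) = 159.10 mm²); the cube at (9.5, -4) (footprint 16.5×27) is included at this height (area 445.50 mm²); the cube at (-4, 1) (footprint 9.5×16) is included at this height (area 152.00 mm²); Subtracting the remaining from the first: starting from the 16.5×18.5 cube (305.25 mm²), the r=7.5 cylinder at (1.5, 4.5) partially overlaps it — only the 86.86 mm² overlap (of its 159.10 mm²) is removed, clipping the outline; the 16.5×27 cube at (9.5, -4) partially overlaps it — only the 129.50 mm² overlap (of its 445.50 mm²) is removed, clipping the outline; the 9.5×16 cube at (-4, 1) partially overlaps it — only the 31.28 mm² overlap (of its 152.00 mm²) is removed, clipping the outline — area = 57.61 mm². Overall, the cross-section is a single solid region. Net area = 57.61 mm².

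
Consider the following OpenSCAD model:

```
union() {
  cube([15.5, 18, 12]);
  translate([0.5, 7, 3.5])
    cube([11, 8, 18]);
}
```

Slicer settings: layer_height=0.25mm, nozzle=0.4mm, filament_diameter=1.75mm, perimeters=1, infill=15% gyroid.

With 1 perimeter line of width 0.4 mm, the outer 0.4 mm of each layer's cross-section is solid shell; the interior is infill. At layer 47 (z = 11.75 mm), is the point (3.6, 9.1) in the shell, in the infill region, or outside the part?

At z = 11.75 mm: the cube is present — its section is the full 15.5×18 rectangle; the 11×8 cube at (0.5, 7) contributes its full rectangle; Combining (union): the 11×8 cube at (0.5, 7) lies entirely inside the 15.5×18 cube, so the union is just the 15.5×18 cube — 1 connected region. Overall, the cross-section is a single solid region. The nearest boundary edge runs (0.00, 0.00)→(0.00, 18.00); distance from the point to it = 3.60 mm. The point is inside the cross-section and 3.60 mm from the nearest boundary — more than the 0.4 mm shell width (1 × 0.4), so it's in the infill interior.

infill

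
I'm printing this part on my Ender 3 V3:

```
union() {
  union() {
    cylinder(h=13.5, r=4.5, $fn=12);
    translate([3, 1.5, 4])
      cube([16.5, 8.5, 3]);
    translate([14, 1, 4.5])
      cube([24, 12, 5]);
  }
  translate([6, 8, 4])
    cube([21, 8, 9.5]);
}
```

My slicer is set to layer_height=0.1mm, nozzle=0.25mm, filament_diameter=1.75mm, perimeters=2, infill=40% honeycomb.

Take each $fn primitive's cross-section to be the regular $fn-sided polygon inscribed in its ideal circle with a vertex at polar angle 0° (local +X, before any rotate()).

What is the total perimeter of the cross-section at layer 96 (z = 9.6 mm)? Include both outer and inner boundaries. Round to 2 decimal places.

85.95 mm

At z = 9.6 mm: the cylinder: section is a regular 12-gon, circumradius r=4.5 (perimeter = 2·12·4.500·sin(180°/12) = 27.95 mm); the cube at (3, 1.5) is absent (z outside [4, 7]); the cube at (14, 1) does not reach this height (z outside [4.5, 9.5]); Merging all regions: only the r=4.5 cylinder is present, so the union is just that shape — boundary = 27.95 mm; the 21×8 cube at (6, 8) contributes its full rectangle (perimeter 58.00 mm); Merging all regions: the 2 present regions are separate (no shared area or edge), so areas and boundary lengths simply add and each stays a separate island — boundary = 85.95 mm. Overall, the cross-section has 2 separate islands. Total boundary length (outer) = 85.95 mm.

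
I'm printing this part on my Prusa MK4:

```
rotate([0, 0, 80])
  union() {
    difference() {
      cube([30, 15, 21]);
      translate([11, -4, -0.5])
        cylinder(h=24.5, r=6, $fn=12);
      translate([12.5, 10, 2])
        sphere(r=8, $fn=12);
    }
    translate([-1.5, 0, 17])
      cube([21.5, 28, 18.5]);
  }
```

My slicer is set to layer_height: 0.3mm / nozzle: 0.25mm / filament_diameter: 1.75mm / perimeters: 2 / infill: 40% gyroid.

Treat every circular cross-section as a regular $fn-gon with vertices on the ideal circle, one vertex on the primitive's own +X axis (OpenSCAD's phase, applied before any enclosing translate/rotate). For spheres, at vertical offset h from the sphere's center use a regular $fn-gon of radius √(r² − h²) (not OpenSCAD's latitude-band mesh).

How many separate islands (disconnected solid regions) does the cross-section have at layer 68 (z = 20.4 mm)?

1

At z = 20.4 mm: the cube is present — its section is the full 30×15 rectangle; the cylinder at (11, -4): section is a regular 12-gon, circumradius r=6; the sphere at (12.5, 10) is absent (|z−center|=18.400 > r=8); After the difference (first − rest): starting from the 30×15 cube, the r=6 cylinder at (11, -4) partially overlaps it — only the 11.02 mm² overlap (of its 108.00 mm²) is removed, clipping the outline — 1 connected region; the 21.5×28 cube at (-1.5, 0) contributes its full rectangle; Combining (union): the regions partially overlap (shared area 288.98 mm²), so overlapping operands fuse into one piece — 1 connected region; (whole slice rotated 80° about Z — lengths, areas and connectivity unchanged). Overall, the cross-section is a single solid region. Island count = 1.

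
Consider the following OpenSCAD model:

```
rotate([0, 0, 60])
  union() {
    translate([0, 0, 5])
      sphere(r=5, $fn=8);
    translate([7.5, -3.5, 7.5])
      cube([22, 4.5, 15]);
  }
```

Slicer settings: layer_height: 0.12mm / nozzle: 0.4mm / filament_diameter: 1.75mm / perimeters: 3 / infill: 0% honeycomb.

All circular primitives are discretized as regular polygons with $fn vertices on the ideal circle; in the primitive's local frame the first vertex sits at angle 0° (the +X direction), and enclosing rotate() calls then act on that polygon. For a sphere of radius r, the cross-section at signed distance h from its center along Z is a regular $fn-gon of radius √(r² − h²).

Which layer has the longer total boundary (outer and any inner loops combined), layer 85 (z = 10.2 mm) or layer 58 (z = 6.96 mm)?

Layer 85 (z = 10.2): the sphere is absent (|z−center|=5.200 > r=5); the cube at (7.5, -3.5) (footprint 22×4.5) is included at this height (perimeter 53.00 mm); Combining (union): only the 22×4.5 cube at (7.5, -3.5) is present, so the union is just that shape — boundary = 53.00 mm; (whole slice rotated 60° about Z — lengths, areas and connectivity unchanged). So its perimeter = 53.00 mm. Layer 58 (z = 6.96): the r=5 sphere contributes a regular 8-gon of circumradius √(5²−1.96²) = 4.600 (perimeter = 2·8·4.600·sin(180°/8) = 28.16 mm); the cube at (7.5, -3.5) is not intersected at this z (z outside [7.5, 22.5]); Combining (union): only the r=5 sphere is present, so the union is just that shape — boundary = 28.16 mm; (whole slice rotated 60° about Z — lengths, areas and connectivity unchanged). So its perimeter = 28.16 mm. Layer 85 is larger (53.00 vs 28.16 mm).

layer 85 (z = 10.2 mm)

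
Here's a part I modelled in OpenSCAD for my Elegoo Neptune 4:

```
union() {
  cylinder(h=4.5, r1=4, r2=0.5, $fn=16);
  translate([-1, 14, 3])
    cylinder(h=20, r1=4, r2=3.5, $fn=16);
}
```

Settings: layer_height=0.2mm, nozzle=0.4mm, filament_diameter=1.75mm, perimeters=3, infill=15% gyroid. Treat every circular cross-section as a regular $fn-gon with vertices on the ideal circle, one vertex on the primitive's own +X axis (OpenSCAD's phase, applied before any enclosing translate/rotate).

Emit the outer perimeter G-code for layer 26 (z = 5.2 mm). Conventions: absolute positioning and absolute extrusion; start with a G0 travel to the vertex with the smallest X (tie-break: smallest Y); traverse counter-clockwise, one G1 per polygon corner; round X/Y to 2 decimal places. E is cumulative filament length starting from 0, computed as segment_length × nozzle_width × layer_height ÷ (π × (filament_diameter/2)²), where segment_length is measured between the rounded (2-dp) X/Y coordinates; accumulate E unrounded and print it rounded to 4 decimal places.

G0 X-4.95 Y14.00 Z5.20
G1 X-4.64 Y12.49 E0.0513
G1 X-3.79 Y11.21 E0.1024
G1 X-2.51 Y10.36 E0.1535
G1 X-1.00 Y10.05 E0.2048
G1 X0.51 Y10.36 E0.2560
G1 X1.79 Y11.21 E0.3071
G1 X2.64 Y12.49 E0.3582
G1 X2.94 Y14.00 E0.4094
G1 X2.64 Y15.51 E0.4606
G1 X1.79 Y16.79 E0.5117
G1 X0.51 Y17.64 E0.5628
G1 X-1.00 Y17.95 E0.6141
G1 X-2.51 Y17.64 E0.6654
G1 X-3.79 Y16.79 E0.7165
G1 X-4.64 Y15.51 E0.7676
G1 X-4.95 Y14.00 E0.8189

At z = 5.2 mm: the cone is not intersected at this z (z outside [0, 4.5]); the cone at (-1, 14) contributes a regular 16-gon of circumradius 3.945 (interpolated between r1=4 and r2=3.5 at t=0.110); Merging all regions: only the cone at (-1, 14) is present, so the union is just that shape — 1 connected region. The outline is a single polygon with 16 vertices. Extrusion per mm of travel: 0.4 × 0.2 / (π × 0.875²) = 0.033260. Accumulating E over each segment gives final E = 0.8189.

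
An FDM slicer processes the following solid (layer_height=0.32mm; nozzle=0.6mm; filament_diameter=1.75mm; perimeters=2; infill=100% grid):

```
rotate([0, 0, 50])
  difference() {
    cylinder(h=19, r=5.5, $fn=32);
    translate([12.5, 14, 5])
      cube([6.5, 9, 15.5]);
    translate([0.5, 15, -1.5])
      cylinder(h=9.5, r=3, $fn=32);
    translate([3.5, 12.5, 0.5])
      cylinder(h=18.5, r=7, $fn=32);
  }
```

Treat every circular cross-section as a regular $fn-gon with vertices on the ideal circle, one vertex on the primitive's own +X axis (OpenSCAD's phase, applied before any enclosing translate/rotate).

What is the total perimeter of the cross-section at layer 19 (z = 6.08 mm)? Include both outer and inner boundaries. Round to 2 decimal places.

34.50 mm

At z = 6.08 mm: the r=5.5 cylinder gives a regular 32-gon of circumradius 5.5 (constant along its height) (perimeter = 2·32·5.500·sin(180°/32) = 34.50 mm); the 6.5×9 cube at (12.5, 14) contributes its full rectangle (perimeter 31.00 mm); the r=3 cylinder at (0.5, 15) contributes a regular 32-gon of circumradius 3 (perimeter = 2·32·3.000·sin(180°/32) = 18.82 mm); the r=7 cylinder at (3.5, 12.5) gives a regular 32-gon of circumradius 7 (constant along its height) (perimeter = 2·32·7.000·sin(180°/32) = 43.91 mm); Taking the first minus the rest: starting from the r=5.5 cylinder, the 6.5×9 cube at (12.5, 14) misses the remaining region (no effect); the r=3 cylinder at (0.5, 15) misses the remaining region (no effect); the r=7 cylinder at (3.5, 12.5) misses the remaining region (no effect) — boundary = 34.50 mm; (whole slice rotated 50° about Z — lengths, areas and connectivity unchanged). Overall, the cross-section is a single solid region. Total boundary length (outer) = 34.50 mm.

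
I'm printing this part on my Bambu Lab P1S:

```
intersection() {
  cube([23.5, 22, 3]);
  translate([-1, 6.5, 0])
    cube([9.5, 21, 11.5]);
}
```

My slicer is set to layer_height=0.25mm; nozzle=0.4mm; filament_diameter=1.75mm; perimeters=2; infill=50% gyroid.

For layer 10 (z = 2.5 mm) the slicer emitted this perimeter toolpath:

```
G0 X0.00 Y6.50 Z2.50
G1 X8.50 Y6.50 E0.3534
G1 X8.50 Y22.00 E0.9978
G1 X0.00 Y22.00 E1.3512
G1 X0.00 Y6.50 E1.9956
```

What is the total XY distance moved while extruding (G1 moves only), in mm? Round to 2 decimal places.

48.00 mm

Sum the Euclidean lengths of each G1 segment: total = 48.00 mm.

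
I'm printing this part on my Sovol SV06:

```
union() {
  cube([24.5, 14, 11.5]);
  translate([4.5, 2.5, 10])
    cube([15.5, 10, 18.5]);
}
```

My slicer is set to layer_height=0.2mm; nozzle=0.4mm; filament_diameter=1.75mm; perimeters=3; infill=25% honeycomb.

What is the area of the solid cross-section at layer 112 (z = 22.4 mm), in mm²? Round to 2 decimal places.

155.00 mm²

At z = 22.4 mm: the cube is absent (z outside [0, 11.5]); the 15.5×10 cube at (4.5, 2.5) contributes its full rectangle (area 155.00 mm²); Taking the union: only the 15.5×10 cube at (4.5, 2.5) is present, so the union is just that shape — area = 155.00 mm². Overall, the cross-section is a single solid region. Net area = 155.00 mm².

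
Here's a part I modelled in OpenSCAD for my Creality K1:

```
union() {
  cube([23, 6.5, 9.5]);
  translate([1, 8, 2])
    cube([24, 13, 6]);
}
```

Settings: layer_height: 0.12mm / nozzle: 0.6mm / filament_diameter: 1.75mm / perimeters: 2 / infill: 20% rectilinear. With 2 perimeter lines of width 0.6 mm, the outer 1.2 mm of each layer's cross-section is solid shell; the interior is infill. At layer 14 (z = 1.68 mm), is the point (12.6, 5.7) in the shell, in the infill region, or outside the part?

At z = 1.68 mm: the cube is present — its section is the full 23×6.5 rectangle; the cube at (1, 8) does not reach this height (z outside [2, 8]); Combining (union): only the 23×6.5 cube is present, so the union is just that shape — 1 connected region. Overall, the cross-section is a single solid region. The nearest boundary edge runs (23.00, 6.50)→(0.00, 6.50); distance from the point to it = 0.80 mm. The point is inside the cross-section, 0.80 mm from the nearest boundary — within the 1.2 mm shell band (2 × 0.6).

shell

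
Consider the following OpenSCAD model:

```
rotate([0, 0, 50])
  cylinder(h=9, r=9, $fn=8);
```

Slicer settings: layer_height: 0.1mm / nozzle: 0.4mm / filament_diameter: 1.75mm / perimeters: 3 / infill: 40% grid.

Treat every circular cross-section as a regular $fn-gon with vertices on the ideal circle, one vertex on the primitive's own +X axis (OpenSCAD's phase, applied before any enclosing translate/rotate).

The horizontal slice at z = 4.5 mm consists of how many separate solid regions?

1

At z = 4.5 mm: the r=9 cylinder contributes a regular 8-gon of circumradius 9; (rotated 50° about Z; rotation is an isometry so areas/perimeters/island counts are preserved). The result has 1 disconnected region.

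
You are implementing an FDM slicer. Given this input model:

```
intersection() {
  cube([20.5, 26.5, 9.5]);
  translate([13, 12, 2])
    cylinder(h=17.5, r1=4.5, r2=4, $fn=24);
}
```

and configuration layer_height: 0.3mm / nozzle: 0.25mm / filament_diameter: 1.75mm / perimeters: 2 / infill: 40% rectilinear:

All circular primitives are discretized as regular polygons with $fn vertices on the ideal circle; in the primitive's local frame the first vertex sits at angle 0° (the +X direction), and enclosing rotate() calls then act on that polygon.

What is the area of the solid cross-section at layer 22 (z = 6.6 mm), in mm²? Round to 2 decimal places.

At z = 6.6 mm: the 20.5×26.5 cube contributes its full rectangle (area 543.25 mm²); the cone at (13, 12): at t=0.263 of its height the radius interpolates to r₁+(r₂−r₁)t = 4.369, giving a regular 24-gon of that circumradius (area = (24/2)·4.369²·sin(360°/24) = 59.27 mm²); Taking the intersection: the cone at (13, 12) lies inside the 20.5×26.5 cube, so the common part is the cone at (13, 12) itself — area = 59.27 mm². Overall, the cross-section is a single solid region. Net area = 59.27 mm².

59.27 mm²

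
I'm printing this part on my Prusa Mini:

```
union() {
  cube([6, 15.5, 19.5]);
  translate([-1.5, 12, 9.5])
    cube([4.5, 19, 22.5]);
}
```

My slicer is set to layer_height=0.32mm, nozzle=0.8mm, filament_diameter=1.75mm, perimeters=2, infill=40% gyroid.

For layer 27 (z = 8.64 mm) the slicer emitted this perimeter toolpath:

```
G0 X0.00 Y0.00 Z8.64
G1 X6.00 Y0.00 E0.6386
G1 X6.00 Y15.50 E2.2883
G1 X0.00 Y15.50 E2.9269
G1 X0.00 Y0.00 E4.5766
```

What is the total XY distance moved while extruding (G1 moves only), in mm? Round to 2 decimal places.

Sum the Euclidean lengths of each G1 segment: total = 43.00 mm.

43.00 mm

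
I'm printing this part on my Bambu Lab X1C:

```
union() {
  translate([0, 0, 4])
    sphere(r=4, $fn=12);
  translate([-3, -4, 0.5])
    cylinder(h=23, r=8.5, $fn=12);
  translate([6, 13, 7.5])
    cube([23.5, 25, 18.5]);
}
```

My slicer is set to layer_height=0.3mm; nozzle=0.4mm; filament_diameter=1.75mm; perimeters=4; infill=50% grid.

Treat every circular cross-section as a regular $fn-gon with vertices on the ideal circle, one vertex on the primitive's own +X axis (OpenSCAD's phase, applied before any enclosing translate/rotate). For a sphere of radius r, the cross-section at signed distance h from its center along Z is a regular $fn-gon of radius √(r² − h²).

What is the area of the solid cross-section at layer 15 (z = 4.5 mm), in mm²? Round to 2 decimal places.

At z = 4.5 mm: the r=4 sphere contributes a regular 12-gon of circumradius √(4²−0.5²) = 3.969 (area = (12/2)·3.969²·sin(360°/12) = 47.25 mm²); the r=8.5 cylinder at (-3, -4) contributes a regular 12-gon of circumradius 8.5 (area = (12/2)·8.500²·sin(360°/12) = 216.75 mm²); the cube at (6, 13) is not intersected at this z (z outside [7.5, 26]); Taking the union: the regions partially overlap — summed areas 264.00 mm² minus the doubly-counted overlap 45.15 mm² gives 218.85 mm² — area = 218.85 mm². Overall, the cross-section is a single solid region. Net area = 218.85 mm².

218.85 mm²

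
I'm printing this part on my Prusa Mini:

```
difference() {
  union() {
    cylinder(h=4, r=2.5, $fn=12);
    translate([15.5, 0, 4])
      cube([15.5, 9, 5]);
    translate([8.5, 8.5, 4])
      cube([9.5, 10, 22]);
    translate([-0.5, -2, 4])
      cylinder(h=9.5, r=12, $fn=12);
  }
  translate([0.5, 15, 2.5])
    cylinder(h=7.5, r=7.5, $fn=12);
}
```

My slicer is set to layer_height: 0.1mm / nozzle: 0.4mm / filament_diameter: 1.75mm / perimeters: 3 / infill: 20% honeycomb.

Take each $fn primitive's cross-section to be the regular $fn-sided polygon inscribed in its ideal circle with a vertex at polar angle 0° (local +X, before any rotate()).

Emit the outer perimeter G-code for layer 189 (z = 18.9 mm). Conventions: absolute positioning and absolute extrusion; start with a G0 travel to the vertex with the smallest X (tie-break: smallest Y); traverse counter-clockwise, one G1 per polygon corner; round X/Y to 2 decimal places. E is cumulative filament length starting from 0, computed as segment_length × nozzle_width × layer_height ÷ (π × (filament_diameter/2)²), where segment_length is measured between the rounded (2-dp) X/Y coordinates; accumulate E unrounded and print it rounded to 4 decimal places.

G0 X8.50 Y8.50 Z18.90
G1 X18.00 Y8.50 E0.1580
G1 X18.00 Y18.50 E0.3243
G1 X8.50 Y18.50 E0.4823
G1 X8.50 Y8.50 E0.6486

At z = 18.9 mm: the cylinder is not intersected at this z (z outside [0, 4]); the cube at (15.5, 0) is not intersected at this z (z outside [4, 9]); the 9.5×10 cube at (8.5, 8.5) contributes its full rectangle; the cylinder at (-0.5, -2) does not reach this height (z outside [4, 13.5]); Combining (union): only the 9.5×10 cube at (8.5, 8.5) is present, so the union is just that shape — 1 connected region; the cylinder at (0.5, 15) is absent (z outside [2.5, 10]); Subtracting the remaining from the first: none of the subtracted shapes is present at this height, so that combined region is unchanged — 1 connected region. The outline is a single polygon with 4 vertices. Extrusion per mm of travel: 0.4 × 0.1 / (π × 0.875²) = 0.016630. Accumulating E over each segment gives final E = 0.6486.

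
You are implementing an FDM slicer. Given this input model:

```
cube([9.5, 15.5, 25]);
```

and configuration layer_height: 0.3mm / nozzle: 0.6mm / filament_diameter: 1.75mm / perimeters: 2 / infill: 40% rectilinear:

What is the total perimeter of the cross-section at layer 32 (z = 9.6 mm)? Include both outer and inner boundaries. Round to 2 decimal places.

50.00 mm

At z = 9.6 mm: the cube (footprint 9.5×15.5) is included at this height (perimeter 50.00 mm). Overall, the cross-section is a single solid region. Total boundary length (outer) = 50.00 mm.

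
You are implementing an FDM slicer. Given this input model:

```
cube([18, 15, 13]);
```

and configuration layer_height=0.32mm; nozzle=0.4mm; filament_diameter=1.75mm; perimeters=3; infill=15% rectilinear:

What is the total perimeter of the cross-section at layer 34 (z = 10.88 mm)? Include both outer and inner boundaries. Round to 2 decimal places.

66.00 mm

At z = 10.88 mm: the cube is present — its section is the full 18×15 rectangle (perimeter 66.00 mm). Overall, the cross-section is a single solid region. Total boundary length (outer) = 66.00 mm.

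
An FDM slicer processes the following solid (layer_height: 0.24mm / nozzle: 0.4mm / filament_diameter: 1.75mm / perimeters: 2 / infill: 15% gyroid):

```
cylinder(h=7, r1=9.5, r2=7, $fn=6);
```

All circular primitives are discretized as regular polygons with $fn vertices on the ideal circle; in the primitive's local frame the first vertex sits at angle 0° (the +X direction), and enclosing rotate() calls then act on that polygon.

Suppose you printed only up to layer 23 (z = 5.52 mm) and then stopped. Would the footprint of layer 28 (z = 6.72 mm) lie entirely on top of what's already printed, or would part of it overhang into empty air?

entirely on top

Compare the two slices. At z = 5.52: the cone: at t=0.789 of its height the radius interpolates to r₁+(r₂−r₁)t = 7.529, giving a regular 6-gon of that circumradius (area = (6/2)·7.529²·sin(360°/6) = 147.26 mm²). At z = 6.72: the cone (r1=9.5→r2=7) has section circumradius 7.100 here — a regular 6-gon (area = (6/2)·7.100²·sin(360°/6) = 130.97 mm²). Checking containment: the cross-section at z = 6.72 is a subset of the cross-section at z = 5.52.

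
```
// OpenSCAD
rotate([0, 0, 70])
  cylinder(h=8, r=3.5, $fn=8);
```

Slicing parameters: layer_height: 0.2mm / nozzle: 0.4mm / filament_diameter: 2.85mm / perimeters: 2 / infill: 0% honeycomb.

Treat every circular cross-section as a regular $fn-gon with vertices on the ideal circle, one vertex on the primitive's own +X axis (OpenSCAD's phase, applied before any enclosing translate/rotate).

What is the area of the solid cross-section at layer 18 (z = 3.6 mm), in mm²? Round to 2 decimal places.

34.65 mm²

At z = 3.6 mm: the r=3.5 cylinder contributes a regular 8-gon of circumradius 3.5 (area = (8/2)·3.500²·sin(360°/8) = 34.65 mm²); (whole slice rotated 70° about Z — lengths, areas and connectivity unchanged). Overall, the cross-section is a single solid region. Net area = 34.65 mm².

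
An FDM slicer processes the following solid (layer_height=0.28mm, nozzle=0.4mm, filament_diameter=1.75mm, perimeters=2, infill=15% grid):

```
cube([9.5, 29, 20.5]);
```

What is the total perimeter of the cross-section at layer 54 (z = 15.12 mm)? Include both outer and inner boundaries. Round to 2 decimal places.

77.00 mm

At z = 15.12 mm: the cube is present — its section is the full 9.5×29 rectangle (perimeter 77.00 mm). Overall, the cross-section is a single solid region. Total boundary length (outer) = 77.00 mm.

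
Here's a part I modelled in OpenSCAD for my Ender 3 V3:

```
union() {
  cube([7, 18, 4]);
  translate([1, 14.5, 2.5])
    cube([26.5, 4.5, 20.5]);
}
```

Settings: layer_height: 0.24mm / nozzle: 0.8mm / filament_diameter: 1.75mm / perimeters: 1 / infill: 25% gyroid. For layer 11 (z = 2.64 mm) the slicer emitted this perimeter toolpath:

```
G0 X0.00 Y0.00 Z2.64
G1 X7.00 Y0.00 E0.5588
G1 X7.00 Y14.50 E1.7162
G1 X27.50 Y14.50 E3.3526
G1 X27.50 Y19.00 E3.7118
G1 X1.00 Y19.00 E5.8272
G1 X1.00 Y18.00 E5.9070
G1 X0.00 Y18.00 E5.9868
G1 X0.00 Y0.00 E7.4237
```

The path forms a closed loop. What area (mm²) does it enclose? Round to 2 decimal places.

Apply the shoelace formula to the sequence of (X, Y) vertices; enclosed area = 224.25 mm².

224.25 mm²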